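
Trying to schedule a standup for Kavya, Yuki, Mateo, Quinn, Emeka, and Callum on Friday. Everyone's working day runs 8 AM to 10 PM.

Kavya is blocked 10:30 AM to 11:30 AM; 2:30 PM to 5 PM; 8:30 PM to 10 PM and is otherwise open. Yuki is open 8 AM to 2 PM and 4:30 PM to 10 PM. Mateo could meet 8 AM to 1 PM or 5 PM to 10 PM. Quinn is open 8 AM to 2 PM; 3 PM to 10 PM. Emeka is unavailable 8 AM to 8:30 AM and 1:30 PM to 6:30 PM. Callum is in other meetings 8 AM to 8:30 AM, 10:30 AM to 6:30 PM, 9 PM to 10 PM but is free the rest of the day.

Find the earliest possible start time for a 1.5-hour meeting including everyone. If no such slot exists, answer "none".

08:30

Kavya free: 08:00-10:30, 11:30-14:30, 17:00-20:30 (invert busy blocks within the working day).
Yuki free: 08:00-14:00, 16:30-22:00.
Mateo free: 08:00-13:00, 17:00-22:00.
Quinn free: 08:00-14:00, 15:00-22:00.
Emeka free: 08:30-13:30, 18:30-22:00 (invert busy blocks within the working day).
Callum free: 08:30-10:30, 18:30-21:00 (invert busy blocks within the working day).
Kavya ∩ Yuki: 08:00-10:30, 11:30-14:00, 17:00-20:30.
Kavya ∩ Yuki ∩ Mateo: 08:00-10:30, 11:30-13:00, 17:00-20:30.
Kavya ∩ Yuki ∩ Mateo ∩ Quinn: 08:00-10:30, 11:30-13:00, 17:00-20:30.
Kavya ∩ Yuki ∩ Mateo ∩ Quinn ∩ Emeka: 08:30-10:30, 11:30-13:00, 18:30-20:30.
Kavya ∩ Yuki ∩ Mateo ∩ Quinn ∩ Emeka ∩ Callum: 08:30-10:30, 18:30-20:30.
The first common window of at least 90 minutes is 08:30-10:30, so the earliest start is 08:30.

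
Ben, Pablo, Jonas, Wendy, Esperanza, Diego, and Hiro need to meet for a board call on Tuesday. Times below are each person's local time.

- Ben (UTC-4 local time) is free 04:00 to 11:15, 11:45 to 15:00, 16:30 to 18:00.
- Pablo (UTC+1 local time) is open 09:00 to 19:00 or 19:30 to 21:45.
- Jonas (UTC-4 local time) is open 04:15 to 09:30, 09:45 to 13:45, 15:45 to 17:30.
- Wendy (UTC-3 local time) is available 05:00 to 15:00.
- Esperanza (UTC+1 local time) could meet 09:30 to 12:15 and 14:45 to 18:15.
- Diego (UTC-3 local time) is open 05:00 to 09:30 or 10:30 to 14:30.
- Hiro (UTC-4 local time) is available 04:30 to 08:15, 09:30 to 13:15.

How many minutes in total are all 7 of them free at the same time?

345

Ben in UTC: 08:00-15:15, 15:45-19:00, 20:30-22:00 (add 4h to convert from UTC-4).
Pablo in UTC: 08:00-18:00, 18:30-20:45 (subtract 1h to convert from UTC+1).
Jonas in UTC: 08:15-13:30, 13:45-17:45, 19:45-21:30 (add 4h to convert from UTC-4).
Wendy in UTC: 08:00-18:00 (add 3h to convert from UTC-3).
Esperanza in UTC: 08:30-11:15, 13:45-17:15 (subtract 1h to convert from UTC+1).
Diego in UTC: 08:00-12:30, 13:30-17:30 (add 3h to convert from UTC-3).
Hiro in UTC: 08:30-12:15, 13:30-17:15 (add 4h to convert from UTC-4).
Ben ∩ Pablo: 08:00-15:15, 15:45-18:00, 18:30-19:00, 20:30-20:45.
Ben ∩ Pablo ∩ Jonas: 08:15-13:30, 13:45-15:15, 15:45-17:45, 20:30-20:45.
Ben ∩ Pablo ∩ Jonas ∩ Wendy: 08:15-13:30, 13:45-15:15, 15:45-17:45.
Ben ∩ Pablo ∩ Jonas ∩ Wendy ∩ Esperanza: 08:30-11:15, 13:45-15:15, 15:45-17:15.
Ben ∩ Pablo ∩ Jonas ∩ Wendy ∩ Esperanza ∩ Diego: 08:30-11:15, 13:45-15:15, 15:45-17:15.
Ben ∩ Pablo ∩ Jonas ∩ Wendy ∩ Esperanza ∩ Diego ∩ Hiro: 08:30-11:15, 13:45-15:15, 15:45-17:15.
Summing the common windows: 165 + 90 + 90 = 345 minutes.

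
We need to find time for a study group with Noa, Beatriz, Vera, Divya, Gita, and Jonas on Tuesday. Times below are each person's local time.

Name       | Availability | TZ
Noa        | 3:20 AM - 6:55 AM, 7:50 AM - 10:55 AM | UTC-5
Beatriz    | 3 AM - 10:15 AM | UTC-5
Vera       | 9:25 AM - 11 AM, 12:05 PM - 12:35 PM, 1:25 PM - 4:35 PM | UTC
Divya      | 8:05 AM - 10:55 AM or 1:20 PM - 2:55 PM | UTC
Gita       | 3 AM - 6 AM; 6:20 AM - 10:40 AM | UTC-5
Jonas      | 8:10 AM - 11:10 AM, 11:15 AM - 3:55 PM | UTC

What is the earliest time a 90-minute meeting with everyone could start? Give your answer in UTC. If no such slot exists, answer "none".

Noa in UTC: 08:20-11:55, 12:50-15:55 (add 5h to convert from UTC-5).
Beatriz in UTC: 08:00-15:15 (add 5h to convert from UTC-5).
Vera in UTC: 09:25-11:00, 12:05-12:35, 13:25-16:35.
Divya in UTC: 08:05-10:55, 13:20-14:55.
Gita in UTC: 08:00-11:00, 11:20-15:40 (add 5h to convert from UTC-5).
Jonas in UTC: 08:10-11:10, 11:15-15:55.
Noa ∩ Beatriz: 08:20-11:55, 12:50-15:15.
Noa ∩ Beatriz ∩ Vera: 09:25-11:00, 13:25-15:15.
Noa ∩ Beatriz ∩ Vera ∩ Divya: 09:25-10:55, 13:25-14:55.
Noa ∩ Beatriz ∩ Vera ∩ Divya ∩ Gita: 09:25-10:55, 13:25-14:55.
Noa ∩ Beatriz ∩ Vera ∩ Divya ∩ Gita ∩ Jonas: 09:25-10:55, 13:25-14:55.
So the common availability across everyone is 09:25-10:55, 13:25-14:55.
The first common window of at least 90 minutes is 09:25-10:55, so the earliest start is 09:25.

09:25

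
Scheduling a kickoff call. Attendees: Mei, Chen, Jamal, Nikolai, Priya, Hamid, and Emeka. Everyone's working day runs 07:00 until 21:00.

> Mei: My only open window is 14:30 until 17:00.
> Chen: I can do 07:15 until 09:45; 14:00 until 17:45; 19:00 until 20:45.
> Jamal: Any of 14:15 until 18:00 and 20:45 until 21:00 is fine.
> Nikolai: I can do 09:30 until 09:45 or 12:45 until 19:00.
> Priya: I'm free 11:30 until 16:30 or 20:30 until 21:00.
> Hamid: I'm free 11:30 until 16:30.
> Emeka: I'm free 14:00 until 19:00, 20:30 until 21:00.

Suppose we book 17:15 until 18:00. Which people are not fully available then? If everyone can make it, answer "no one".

Chen, Hamid, Mei, Priya

Mei: not fully free for 17:15-18:00. Chen: not fully free for 17:15-18:00. Jamal: free for 17:15-18:00. Nikolai: free for 17:15-18:00. Priya: not fully free for 17:15-18:00. Hamid: not fully free for 17:15-18:00. Emeka: free for 17:15-18:00.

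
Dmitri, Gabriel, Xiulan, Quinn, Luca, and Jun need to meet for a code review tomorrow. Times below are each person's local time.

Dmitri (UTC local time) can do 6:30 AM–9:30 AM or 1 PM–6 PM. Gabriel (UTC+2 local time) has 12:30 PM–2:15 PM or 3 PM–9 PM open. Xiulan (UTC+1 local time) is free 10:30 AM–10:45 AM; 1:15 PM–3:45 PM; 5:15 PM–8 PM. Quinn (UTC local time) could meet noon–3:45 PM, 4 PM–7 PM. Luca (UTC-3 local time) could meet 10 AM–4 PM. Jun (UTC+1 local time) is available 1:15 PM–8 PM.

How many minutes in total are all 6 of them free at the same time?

Dmitri in UTC: 06:30-09:30, 13:00-18:00.
Gabriel in UTC: 10:30-12:15, 13:00-19:00 (subtract 2h to convert from UTC+2).
Xiulan in UTC: 09:30-09:45, 12:15-14:45, 16:15-19:00 (subtract 1h to convert from UTC+1).
Quinn in UTC: 12:00-15:45, 16:00-19:00.
Luca in UTC: 13:00-19:00 (add 3h to convert from UTC-3).
Jun in UTC: 12:15-19:00 (subtract 1h to convert from UTC+1).
Dmitri ∩ Gabriel: 13:00-18:00.
Dmitri ∩ Gabriel ∩ Xiulan: 13:00-14:45, 16:15-18:00.
Dmitri ∩ Gabriel ∩ Xiulan ∩ Quinn: 13:00-14:45, 16:15-18:00.
Dmitri ∩ Gabriel ∩ Xiulan ∩ Quinn ∩ Luca: 13:00-14:45, 16:15-18:00.
Dmitri ∩ Gabriel ∩ Xiulan ∩ Quinn ∩ Luca ∩ Jun: 13:00-14:45, 16:15-18:00.
Summing the common windows: 105 + 105 = 210 minutes.

210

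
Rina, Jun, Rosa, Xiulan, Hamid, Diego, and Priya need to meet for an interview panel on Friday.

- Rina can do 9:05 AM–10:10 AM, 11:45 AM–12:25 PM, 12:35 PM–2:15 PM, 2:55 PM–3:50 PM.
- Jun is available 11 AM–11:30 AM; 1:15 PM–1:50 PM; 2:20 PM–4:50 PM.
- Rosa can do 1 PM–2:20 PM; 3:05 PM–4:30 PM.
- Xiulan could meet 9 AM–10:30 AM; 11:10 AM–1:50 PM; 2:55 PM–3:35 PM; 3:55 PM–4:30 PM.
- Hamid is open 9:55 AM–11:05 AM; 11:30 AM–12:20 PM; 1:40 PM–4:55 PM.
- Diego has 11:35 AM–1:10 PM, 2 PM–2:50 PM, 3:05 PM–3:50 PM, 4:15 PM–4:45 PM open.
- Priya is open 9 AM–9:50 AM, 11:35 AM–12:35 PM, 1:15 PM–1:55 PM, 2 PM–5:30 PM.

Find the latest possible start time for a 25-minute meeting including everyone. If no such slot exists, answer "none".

Rina ∩ Jun: 13:15-13:50, 14:55-15:50.
Rina ∩ Jun ∩ Rosa: 13:15-13:50, 15:05-15:50.
Rina ∩ Jun ∩ Rosa ∩ Xiulan: 13:15-13:50, 15:05-15:35.
Rina ∩ Jun ∩ Rosa ∩ Xiulan ∩ Hamid: 13:40-13:50, 15:05-15:35.
Rina ∩ Jun ∩ Rosa ∩ Xiulan ∩ Hamid ∩ Diego: 15:05-15:35.
Rina ∩ Jun ∩ Rosa ∩ Xiulan ∩ Hamid ∩ Diego ∩ Priya: 15:05-15:35.
The last common window of at least 25 minutes is 15:05-15:35; a 25-minute meeting can start as late as 15:10 and still end by 15:35.

15:10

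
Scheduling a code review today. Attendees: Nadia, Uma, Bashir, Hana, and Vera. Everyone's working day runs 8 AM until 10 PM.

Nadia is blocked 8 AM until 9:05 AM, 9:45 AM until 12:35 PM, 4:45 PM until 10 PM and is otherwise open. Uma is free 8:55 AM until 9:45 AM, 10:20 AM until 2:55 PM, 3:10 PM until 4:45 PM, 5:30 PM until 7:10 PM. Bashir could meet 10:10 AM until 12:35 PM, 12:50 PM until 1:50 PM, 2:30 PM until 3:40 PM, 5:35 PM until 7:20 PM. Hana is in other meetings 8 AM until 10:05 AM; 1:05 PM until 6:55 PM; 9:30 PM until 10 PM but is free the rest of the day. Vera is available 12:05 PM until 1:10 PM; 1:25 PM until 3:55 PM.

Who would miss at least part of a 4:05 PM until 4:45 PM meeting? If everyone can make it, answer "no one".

Bashir, Hana, Vera

Nadia free: 09:05-09:45, 12:35-16:45 (invert busy blocks within the working day).
Uma free: 08:55-09:45, 10:20-14:55, 15:10-16:45, 17:30-19:10.
Bashir free: 10:10-12:35, 12:50-13:50, 14:30-15:40, 17:35-19:20.
Hana free: 10:05-13:05, 18:55-21:30 (invert busy blocks within the working day).
Vera free: 12:05-13:10, 13:25-15:55.
Nadia: free for 16:05-16:45. Uma: free for 16:05-16:45. Bashir: not fully free for 16:05-16:45. Hana: not fully free for 16:05-16:45. Vera: not fully free for 16:05-16:45.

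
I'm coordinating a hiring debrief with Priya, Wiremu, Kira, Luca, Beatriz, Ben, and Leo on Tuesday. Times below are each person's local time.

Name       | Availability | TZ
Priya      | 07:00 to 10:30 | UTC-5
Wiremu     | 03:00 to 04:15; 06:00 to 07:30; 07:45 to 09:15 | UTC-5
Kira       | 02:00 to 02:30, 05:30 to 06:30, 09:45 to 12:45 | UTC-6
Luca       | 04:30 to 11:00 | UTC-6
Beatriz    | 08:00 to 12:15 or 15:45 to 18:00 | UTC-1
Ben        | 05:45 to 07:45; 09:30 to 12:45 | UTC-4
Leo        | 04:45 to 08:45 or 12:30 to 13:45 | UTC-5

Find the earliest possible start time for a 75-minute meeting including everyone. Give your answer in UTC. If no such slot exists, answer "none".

Priya in UTC: 12:00-15:30 (add 5h to convert from UTC-5).
Wiremu in UTC: 08:00-09:15, 11:00-12:30, 12:45-14:15 (add 5h to convert from UTC-5).
Kira in UTC: 08:00-08:30, 11:30-12:30, 15:45-18:45 (add 6h to convert from UTC-6).
Luca in UTC: 10:30-17:00 (add 6h to convert from UTC-6).
Beatriz in UTC: 09:00-13:15, 16:45-19:00 (add 1h to convert from UTC-1).
Ben in UTC: 09:45-11:45, 13:30-16:45 (add 4h to convert from UTC-4).
Leo in UTC: 09:45-13:45, 17:30-18:45 (add 5h to convert from UTC-5).
Priya ∩ Wiremu: 12:00-12:30, 12:45-14:15.
Priya ∩ Wiremu ∩ Kira: 12:00-12:30.
Priya ∩ Wiremu ∩ Kira ∩ Luca: 12:00-12:30.
Priya ∩ Wiremu ∩ Kira ∩ Luca ∩ Beatriz: 12:00-12:30.
Priya ∩ Wiremu ∩ Kira ∩ Luca ∩ Beatriz ∩ Ben: ∅.
Priya ∩ Wiremu ∩ Kira ∩ Luca ∩ Beatriz ∩ Ben ∩ Leo: ∅.
There is no time when everyone is free.
No common window is at least 75 minutes long.

none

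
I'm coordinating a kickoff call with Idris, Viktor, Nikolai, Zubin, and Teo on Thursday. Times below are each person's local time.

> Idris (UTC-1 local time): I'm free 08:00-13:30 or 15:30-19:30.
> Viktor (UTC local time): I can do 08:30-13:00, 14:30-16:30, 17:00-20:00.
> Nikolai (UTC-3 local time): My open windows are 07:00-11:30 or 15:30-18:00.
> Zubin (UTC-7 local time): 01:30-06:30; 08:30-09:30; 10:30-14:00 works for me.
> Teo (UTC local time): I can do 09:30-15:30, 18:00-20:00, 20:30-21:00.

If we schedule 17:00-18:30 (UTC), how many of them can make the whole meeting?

2

Idris in UTC: 09:00-14:30, 16:30-20:30 (add 1h to convert from UTC-1).
Viktor in UTC: 08:30-13:00, 14:30-16:30, 17:00-20:00.
Nikolai in UTC: 10:00-14:30, 18:30-21:00 (add 3h to convert from UTC-3).
Zubin in UTC: 08:30-13:30, 15:30-16:30, 17:30-21:00 (add 7h to convert from UTC-7).
Teo in UTC: 09:30-15:30, 18:00-20:00, 20:30-21:00.
Idris and Viktor can make the full 17:00-18:30 slot — that's 2.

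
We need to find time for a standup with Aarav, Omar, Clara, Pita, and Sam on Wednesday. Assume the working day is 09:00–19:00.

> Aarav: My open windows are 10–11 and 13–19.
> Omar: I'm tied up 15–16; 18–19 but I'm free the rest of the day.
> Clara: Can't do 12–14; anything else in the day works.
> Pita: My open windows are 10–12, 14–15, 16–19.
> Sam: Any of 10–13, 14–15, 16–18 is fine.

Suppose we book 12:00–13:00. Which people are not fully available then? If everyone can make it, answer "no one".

Aarav, Clara, Pita

Aarav free: 10:00-11:00, 13:00-19:00.
Omar free: 09:00-15:00, 16:00-18:00 (invert busy blocks within the working day).
Clara free: 09:00-12:00, 14:00-19:00 (invert busy blocks within the working day).
Pita free: 10:00-12:00, 14:00-15:00, 16:00-19:00.
Sam free: 10:00-13:00, 14:00-15:00, 16:00-18:00.
Aarav: not fully free for 12:00-13:00. Omar: free for 12:00-13:00. Clara: not fully free for 12:00-13:00. Pita: not fully free for 12:00-13:00. Sam: free for 12:00-13:00.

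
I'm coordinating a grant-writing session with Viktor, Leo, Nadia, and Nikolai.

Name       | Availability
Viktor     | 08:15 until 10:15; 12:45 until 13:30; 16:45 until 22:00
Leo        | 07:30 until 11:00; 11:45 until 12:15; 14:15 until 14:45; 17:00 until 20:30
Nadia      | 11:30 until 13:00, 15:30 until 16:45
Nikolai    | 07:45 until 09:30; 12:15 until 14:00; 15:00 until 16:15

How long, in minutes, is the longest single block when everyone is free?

Viktor ∩ Leo: 08:15-10:15, 17:00-20:30.
Viktor ∩ Leo ∩ Nadia: ∅.
Viktor ∩ Leo ∩ Nadia ∩ Nikolai: ∅.
There is no time when everyone is free.
No common window exists, so the longest block is 0 minutes.

0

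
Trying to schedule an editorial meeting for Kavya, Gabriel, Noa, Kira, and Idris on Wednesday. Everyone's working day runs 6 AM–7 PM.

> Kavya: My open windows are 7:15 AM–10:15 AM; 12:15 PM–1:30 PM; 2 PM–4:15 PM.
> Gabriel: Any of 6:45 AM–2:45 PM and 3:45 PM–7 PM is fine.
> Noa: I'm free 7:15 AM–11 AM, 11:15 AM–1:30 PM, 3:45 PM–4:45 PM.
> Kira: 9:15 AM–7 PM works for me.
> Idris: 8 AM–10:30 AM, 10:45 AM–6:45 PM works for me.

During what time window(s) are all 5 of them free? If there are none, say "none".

09:15-10:15, 12:15-13:30, 15:45-16:15

Kavya ∩ Gabriel: 07:15-10:15, 12:15-13:30, 14:00-14:45, 15:45-16:15.
Kavya ∩ Gabriel ∩ Noa: 07:15-10:15, 12:15-13:30, 15:45-16:15.
Kavya ∩ Gabriel ∩ Noa ∩ Kira: 09:15-10:15, 12:15-13:30, 15:45-16:15.
Kavya ∩ Gabriel ∩ Noa ∩ Kira ∩ Idris: 09:15-10:15, 12:15-13:30, 15:45-16:15.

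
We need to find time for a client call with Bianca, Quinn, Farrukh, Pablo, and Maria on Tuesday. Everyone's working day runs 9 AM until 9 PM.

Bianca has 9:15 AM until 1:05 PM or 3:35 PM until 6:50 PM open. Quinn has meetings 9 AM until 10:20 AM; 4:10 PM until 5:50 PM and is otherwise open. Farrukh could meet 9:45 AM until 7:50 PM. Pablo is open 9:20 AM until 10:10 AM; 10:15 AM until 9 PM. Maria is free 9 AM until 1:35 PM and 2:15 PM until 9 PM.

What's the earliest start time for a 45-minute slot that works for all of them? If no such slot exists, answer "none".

Bianca free: 09:15-13:05, 15:35-18:50.
Quinn free: 10:20-16:10, 17:50-21:00 (invert busy blocks within the working day).
Farrukh free: 09:45-19:50.
Pablo free: 09:20-10:10, 10:15-21:00.
Maria free: 09:00-13:35, 14:15-21:00.
Bianca ∩ Quinn: 10:20-13:05, 15:35-16:10, 17:50-18:50.
Bianca ∩ Quinn ∩ Farrukh: 10:20-13:05, 15:35-16:10, 17:50-18:50.
Bianca ∩ Quinn ∩ Farrukh ∩ Pablo: 10:20-13:05, 15:35-16:10, 17:50-18:50.
Bianca ∩ Quinn ∩ Farrukh ∩ Pablo ∩ Maria: 10:20-13:05, 15:35-16:10, 17:50-18:50.
Those are the intersection windows.
The first common window of at least 45 minutes is 10:20-13:05, so the earliest start is 10:20.

10:20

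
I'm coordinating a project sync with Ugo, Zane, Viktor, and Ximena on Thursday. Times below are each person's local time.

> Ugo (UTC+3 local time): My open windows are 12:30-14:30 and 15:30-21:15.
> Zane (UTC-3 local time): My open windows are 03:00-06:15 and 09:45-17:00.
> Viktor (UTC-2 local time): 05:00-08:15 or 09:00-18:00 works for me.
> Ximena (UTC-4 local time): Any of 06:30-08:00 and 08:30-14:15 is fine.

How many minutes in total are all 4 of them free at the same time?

Ugo in UTC: 09:30-11:30, 12:30-18:15 (subtract 3h to convert from UTC+3).
Zane in UTC: 06:00-09:15, 12:45-20:00 (add 3h to convert from UTC-3).
Viktor in UTC: 07:00-10:15, 11:00-20:00 (add 2h to convert from UTC-2).
Ximena in UTC: 10:30-12:00, 12:30-18:15 (add 4h to convert from UTC-4).
Ugo ∩ Zane: 12:45-18:15.
Ugo ∩ Zane ∩ Viktor: 12:45-18:15.
Ugo ∩ Zane ∩ Viktor ∩ Ximena: 12:45-18:15.
Those are the intersection windows.
That's a single block of 330 minutes.

330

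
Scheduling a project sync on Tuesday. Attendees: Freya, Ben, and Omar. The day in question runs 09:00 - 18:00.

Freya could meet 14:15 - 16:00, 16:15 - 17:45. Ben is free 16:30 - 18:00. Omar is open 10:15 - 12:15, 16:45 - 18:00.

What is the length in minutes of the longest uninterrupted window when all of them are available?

60

Freya ∩ Ben: 16:30-17:45.
Freya ∩ Ben ∩ Omar: 16:45-17:45.
Those are the intersection windows.
The longest is 16:45-17:45 at 60 minutes.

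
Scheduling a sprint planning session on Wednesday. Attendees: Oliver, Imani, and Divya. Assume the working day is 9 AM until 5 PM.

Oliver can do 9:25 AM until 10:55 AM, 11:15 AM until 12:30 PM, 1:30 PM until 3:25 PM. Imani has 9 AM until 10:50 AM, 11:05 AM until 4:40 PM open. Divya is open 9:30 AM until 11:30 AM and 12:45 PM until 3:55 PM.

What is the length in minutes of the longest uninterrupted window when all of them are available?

Oliver ∩ Imani: 09:25-10:50, 11:15-12:30, 13:30-15:25.
Oliver ∩ Imani ∩ Divya: 09:30-10:50, 11:15-11:30, 13:30-15:25.
So the common availability across everyone is 09:30-10:50, 11:15-11:30, 13:30-15:25.
The longest is 13:30-15:25 at 115 minutes.

115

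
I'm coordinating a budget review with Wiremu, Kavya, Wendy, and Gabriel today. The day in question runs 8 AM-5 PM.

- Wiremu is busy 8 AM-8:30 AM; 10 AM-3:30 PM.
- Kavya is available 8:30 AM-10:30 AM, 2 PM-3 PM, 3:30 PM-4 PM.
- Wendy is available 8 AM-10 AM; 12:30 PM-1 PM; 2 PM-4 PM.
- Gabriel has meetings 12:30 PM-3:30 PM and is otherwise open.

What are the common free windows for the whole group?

Wiremu free: 08:30-10:00, 15:30-17:00 (invert busy blocks within the working day).
Kavya free: 08:30-10:30, 14:00-15:00, 15:30-16:00.
Wendy free: 08:00-10:00, 12:30-13:00, 14:00-16:00.
Gabriel free: 08:00-12:30, 15:30-17:00 (invert busy blocks within the working day).
Wiremu ∩ Kavya: 08:30-10:00, 15:30-16:00.
Wiremu ∩ Kavya ∩ Wendy: 08:30-10:00, 15:30-16:00.
Wiremu ∩ Kavya ∩ Wendy ∩ Gabriel: 08:30-10:00, 15:30-16:00.

08:30-10:00, 15:30-16:00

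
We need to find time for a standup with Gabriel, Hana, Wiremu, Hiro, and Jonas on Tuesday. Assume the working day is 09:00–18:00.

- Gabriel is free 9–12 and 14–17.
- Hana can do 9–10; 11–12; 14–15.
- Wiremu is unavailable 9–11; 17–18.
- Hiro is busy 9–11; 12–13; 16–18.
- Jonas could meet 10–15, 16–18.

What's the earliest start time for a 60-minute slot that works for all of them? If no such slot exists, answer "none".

11:00

Gabriel free: 09:00-12:00, 14:00-17:00.
Hana free: 09:00-10:00, 11:00-12:00, 14:00-15:00.
Wiremu free: 11:00-17:00 (invert busy blocks within the working day).
Hiro free: 11:00-12:00, 13:00-16:00 (invert busy blocks within the working day).
Jonas free: 10:00-15:00, 16:00-18:00.
Gabriel ∩ Hana: 09:00-10:00, 11:00-12:00, 14:00-15:00.
Gabriel ∩ Hana ∩ Wiremu: 11:00-12:00, 14:00-15:00.
Gabriel ∩ Hana ∩ Wiremu ∩ Hiro: 11:00-12:00, 14:00-15:00.
Gabriel ∩ Hana ∩ Wiremu ∩ Hiro ∩ Jonas: 11:00-12:00, 14:00-15:00.
Those are the intersection windows.
The first common window of at least 60 minutes is 11:00-12:00, so the earliest start is 11:00.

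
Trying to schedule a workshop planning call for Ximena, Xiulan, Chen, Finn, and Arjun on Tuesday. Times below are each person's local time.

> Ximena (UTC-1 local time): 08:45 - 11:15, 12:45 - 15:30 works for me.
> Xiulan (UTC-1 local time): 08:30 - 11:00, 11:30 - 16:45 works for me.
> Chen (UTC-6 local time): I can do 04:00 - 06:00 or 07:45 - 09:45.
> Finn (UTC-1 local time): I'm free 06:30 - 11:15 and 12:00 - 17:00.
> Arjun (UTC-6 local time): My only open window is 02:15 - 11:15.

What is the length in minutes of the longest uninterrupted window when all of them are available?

Ximena in UTC: 09:45-12:15, 13:45-16:30 (add 1h to convert from UTC-1).
Xiulan in UTC: 09:30-12:00, 12:30-17:45 (add 1h to convert from UTC-1).
Chen in UTC: 10:00-12:00, 13:45-15:45 (add 6h to convert from UTC-6).
Finn in UTC: 07:30-12:15, 13:00-18:00 (add 1h to convert from UTC-1).
Arjun in UTC: 08:15-17:15 (add 6h to convert from UTC-6).
Ximena ∩ Xiulan: 09:45-12:00, 13:45-16:30.
Ximena ∩ Xiulan ∩ Chen: 10:00-12:00, 13:45-15:45.
Ximena ∩ Xiulan ∩ Chen ∩ Finn: 10:00-12:00, 13:45-15:45.
Ximena ∩ Xiulan ∩ Chen ∩ Finn ∩ Arjun: 10:00-12:00, 13:45-15:45.
Those are the intersection windows.
The longest is 10:00-12:00 at 120 minutes.

120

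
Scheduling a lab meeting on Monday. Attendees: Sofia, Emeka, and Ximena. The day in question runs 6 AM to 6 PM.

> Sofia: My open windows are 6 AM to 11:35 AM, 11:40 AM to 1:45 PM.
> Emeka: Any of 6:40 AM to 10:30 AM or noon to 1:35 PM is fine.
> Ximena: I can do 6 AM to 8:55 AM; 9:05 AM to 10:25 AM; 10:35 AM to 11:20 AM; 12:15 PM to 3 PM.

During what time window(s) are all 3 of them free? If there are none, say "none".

Sofia ∩ Emeka: 06:40-10:30, 12:00-13:35.
Sofia ∩ Emeka ∩ Ximena: 06:40-08:55, 09:05-10:25, 12:15-13:35.
So the common availability across everyone is 06:40-08:55, 09:05-10:25, 12:15-13:35.

06:40-08:55, 09:05-10:25, 12:15-13:35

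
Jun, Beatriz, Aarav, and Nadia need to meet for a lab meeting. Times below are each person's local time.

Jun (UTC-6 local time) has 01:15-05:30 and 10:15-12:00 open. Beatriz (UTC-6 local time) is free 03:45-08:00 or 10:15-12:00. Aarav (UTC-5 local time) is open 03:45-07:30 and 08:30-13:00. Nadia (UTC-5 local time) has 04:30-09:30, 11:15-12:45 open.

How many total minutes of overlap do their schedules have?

Jun in UTC: 07:15-11:30, 16:15-18:00 (add 6h to convert from UTC-6).
Beatriz in UTC: 09:45-14:00, 16:15-18:00 (add 6h to convert from UTC-6).
Aarav in UTC: 08:45-12:30, 13:30-18:00 (add 5h to convert from UTC-5).
Nadia in UTC: 09:30-14:30, 16:15-17:45 (add 5h to convert from UTC-5).
Jun ∩ Beatriz: 09:45-11:30, 16:15-18:00.
Jun ∩ Beatriz ∩ Aarav: 09:45-11:30, 16:15-18:00.
Jun ∩ Beatriz ∩ Aarav ∩ Nadia: 09:45-11:30, 16:15-17:45.
Summing the common windows: 105 + 90 = 195 minutes.

195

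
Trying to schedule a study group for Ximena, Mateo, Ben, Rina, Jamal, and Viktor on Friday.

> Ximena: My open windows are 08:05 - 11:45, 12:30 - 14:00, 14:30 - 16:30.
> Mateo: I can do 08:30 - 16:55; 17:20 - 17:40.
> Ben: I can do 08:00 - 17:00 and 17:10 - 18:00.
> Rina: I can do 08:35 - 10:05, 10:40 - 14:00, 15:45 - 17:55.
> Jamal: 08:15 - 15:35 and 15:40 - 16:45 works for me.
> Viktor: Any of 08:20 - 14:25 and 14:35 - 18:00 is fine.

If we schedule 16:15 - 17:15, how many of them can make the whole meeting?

Rina and Viktor can make the full 16:15-17:15 slot — that's 2.

2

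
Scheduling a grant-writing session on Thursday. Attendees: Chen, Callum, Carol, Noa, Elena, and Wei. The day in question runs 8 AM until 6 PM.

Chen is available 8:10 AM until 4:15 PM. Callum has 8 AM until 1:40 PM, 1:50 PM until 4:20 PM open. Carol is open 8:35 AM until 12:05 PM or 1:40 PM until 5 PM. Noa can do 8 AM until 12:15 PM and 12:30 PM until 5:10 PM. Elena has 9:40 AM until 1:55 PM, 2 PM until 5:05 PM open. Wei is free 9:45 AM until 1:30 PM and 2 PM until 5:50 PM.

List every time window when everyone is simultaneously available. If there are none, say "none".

Chen ∩ Callum: 08:10-13:40, 13:50-16:15.
Chen ∩ Callum ∩ Carol: 08:35-12:05, 13:50-16:15.
Chen ∩ Callum ∩ Carol ∩ Noa: 08:35-12:05, 13:50-16:15.
Chen ∩ Callum ∩ Carol ∩ Noa ∩ Elena: 09:40-12:05, 13:50-13:55, 14:00-16:15.
Chen ∩ Callum ∩ Carol ∩ Noa ∩ Elena ∩ Wei: 09:45-12:05, 14:00-16:15.

09:45-12:05, 14:00-16:15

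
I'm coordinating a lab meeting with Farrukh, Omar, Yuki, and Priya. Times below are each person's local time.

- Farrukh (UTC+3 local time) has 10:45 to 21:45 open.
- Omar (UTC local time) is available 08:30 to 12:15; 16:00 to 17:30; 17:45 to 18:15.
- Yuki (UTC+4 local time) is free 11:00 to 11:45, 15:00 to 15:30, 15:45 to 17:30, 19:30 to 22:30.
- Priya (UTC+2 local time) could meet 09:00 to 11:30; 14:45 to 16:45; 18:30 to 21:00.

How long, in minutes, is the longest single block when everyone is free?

Farrukh in UTC: 07:45-18:45 (subtract 3h to convert from UTC+3).
Omar in UTC: 08:30-12:15, 16:00-17:30, 17:45-18:15.
Yuki in UTC: 07:00-07:45, 11:00-11:30, 11:45-13:30, 15:30-18:30 (subtract 4h to convert from UTC+4).
Priya in UTC: 07:00-09:30, 12:45-14:45, 16:30-19:00 (subtract 2h to convert from UTC+2).
Farrukh ∩ Omar: 08:30-12:15, 16:00-17:30, 17:45-18:15.
Farrukh ∩ Omar ∩ Yuki: 11:00-11:30, 11:45-12:15, 16:00-17:30, 17:45-18:15.
Farrukh ∩ Omar ∩ Yuki ∩ Priya: 16:30-17:30, 17:45-18:15.
The longest is 16:30-17:30 at 60 minutes.

60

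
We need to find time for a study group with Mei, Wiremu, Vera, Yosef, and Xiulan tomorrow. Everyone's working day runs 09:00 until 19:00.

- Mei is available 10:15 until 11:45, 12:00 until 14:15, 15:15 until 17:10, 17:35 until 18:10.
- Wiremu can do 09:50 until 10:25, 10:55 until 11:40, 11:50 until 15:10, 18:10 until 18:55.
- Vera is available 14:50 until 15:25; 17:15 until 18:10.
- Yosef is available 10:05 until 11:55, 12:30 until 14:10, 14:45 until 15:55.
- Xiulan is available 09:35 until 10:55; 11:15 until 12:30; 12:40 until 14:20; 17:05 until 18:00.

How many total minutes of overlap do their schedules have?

0

Mei ∩ Wiremu: 10:15-10:25, 10:55-11:40, 12:00-14:15.
Mei ∩ Wiremu ∩ Vera: ∅.
Mei ∩ Wiremu ∩ Vera ∩ Yosef: ∅.
Mei ∩ Wiremu ∩ Vera ∩ Yosef ∩ Xiulan: ∅.
There is no time when everyone is free.
There is no common window, so the total is 0 minutes.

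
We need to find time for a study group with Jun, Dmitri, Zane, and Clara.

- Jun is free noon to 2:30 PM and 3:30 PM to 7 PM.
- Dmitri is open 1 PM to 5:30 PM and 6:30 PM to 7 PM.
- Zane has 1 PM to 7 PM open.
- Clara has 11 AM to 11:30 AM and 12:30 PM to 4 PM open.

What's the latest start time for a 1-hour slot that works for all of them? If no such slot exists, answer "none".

13:30

Jun ∩ Dmitri: 13:00-14:30, 15:30-17:30, 18:30-19:00.
Jun ∩ Dmitri ∩ Zane: 13:00-14:30, 15:30-17:30, 18:30-19:00.
Jun ∩ Dmitri ∩ Zane ∩ Clara: 13:00-14:30, 15:30-16:00.
The last common window of at least 60 minutes is 13:00-14:30; a 60-minute meeting can start as late as 13:30 and still end by 14:30.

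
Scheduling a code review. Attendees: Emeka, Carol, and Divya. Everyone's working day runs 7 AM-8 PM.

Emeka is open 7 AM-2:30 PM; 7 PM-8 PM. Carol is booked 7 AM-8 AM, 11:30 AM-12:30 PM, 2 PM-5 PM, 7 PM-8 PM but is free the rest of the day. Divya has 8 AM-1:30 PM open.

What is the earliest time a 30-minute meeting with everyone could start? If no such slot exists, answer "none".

08:00

Emeka free: 07:00-14:30, 19:00-20:00.
Carol free: 08:00-11:30, 12:30-14:00, 17:00-19:00 (invert busy blocks within the working day).
Divya free: 08:00-13:30.
Emeka ∩ Carol: 08:00-11:30, 12:30-14:00.
Emeka ∩ Carol ∩ Divya: 08:00-11:30, 12:30-13:30.
So the common availability across everyone is 08:00-11:30, 12:30-13:30.
The first common window of at least 30 minutes is 08:00-11:30, so the earliest start is 08:00.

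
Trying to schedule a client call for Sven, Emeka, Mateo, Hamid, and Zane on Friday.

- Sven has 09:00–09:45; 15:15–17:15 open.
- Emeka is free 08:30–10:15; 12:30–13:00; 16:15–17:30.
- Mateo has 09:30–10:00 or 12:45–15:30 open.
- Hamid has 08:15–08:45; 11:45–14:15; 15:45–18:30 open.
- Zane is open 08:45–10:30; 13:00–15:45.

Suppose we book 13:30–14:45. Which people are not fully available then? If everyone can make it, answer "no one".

Emeka, Hamid, Sven

Sven: not fully free for 13:30-14:45. Emeka: not fully free for 13:30-14:45. Mateo: free for 13:30-14:45. Hamid: not fully free for 13:30-14:45. Zane: free for 13:30-14:45.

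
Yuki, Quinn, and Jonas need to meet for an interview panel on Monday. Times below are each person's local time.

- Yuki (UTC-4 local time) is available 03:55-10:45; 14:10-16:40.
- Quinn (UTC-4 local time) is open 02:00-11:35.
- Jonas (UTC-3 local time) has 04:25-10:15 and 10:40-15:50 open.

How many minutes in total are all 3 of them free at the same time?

Yuki in UTC: 07:55-14:45, 18:10-20:40 (add 4h to convert from UTC-4).
Quinn in UTC: 06:00-15:35 (add 4h to convert from UTC-4).
Jonas in UTC: 07:25-13:15, 13:40-18:50 (add 3h to convert from UTC-3).
Yuki ∩ Quinn: 07:55-14:45.
Yuki ∩ Quinn ∩ Jonas: 07:55-13:15, 13:40-14:45.
Summing the common windows: 320 + 65 = 385 minutes.

385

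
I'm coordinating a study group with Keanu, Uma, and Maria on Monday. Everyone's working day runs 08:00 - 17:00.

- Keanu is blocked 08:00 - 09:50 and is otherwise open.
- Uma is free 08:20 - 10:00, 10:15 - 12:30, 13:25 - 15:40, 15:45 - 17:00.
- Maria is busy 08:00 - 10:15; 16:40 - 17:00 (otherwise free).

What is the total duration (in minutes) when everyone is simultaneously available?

Keanu free: 09:50-17:00 (invert busy blocks within the working day).
Uma free: 08:20-10:00, 10:15-12:30, 13:25-15:40, 15:45-17:00.
Maria free: 10:15-16:40 (invert busy blocks within the working day).
Keanu ∩ Uma: 09:50-10:00, 10:15-12:30, 13:25-15:40, 15:45-17:00.
Keanu ∩ Uma ∩ Maria: 10:15-12:30, 13:25-15:40, 15:45-16:40.
Summing the common windows: 135 + 135 + 55 = 325 minutes.

325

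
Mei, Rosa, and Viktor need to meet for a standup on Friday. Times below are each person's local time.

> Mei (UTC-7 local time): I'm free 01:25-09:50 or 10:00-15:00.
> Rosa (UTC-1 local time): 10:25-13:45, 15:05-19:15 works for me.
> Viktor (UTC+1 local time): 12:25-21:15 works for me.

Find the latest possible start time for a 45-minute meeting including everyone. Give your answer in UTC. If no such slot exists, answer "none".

19:30

Mei in UTC: 08:25-16:50, 17:00-22:00 (add 7h to convert from UTC-7).
Rosa in UTC: 11:25-14:45, 16:05-20:15 (add 1h to convert from UTC-1).
Viktor in UTC: 11:25-20:15 (subtract 1h to convert from UTC+1).
Mei ∩ Rosa: 11:25-14:45, 16:05-16:50, 17:00-20:15.
Mei ∩ Rosa ∩ Viktor: 11:25-14:45, 16:05-16:50, 17:00-20:15.
The last common window of at least 45 minutes is 17:00-20:15; a 45-minute meeting can start as late as 19:30 and still end by 20:15.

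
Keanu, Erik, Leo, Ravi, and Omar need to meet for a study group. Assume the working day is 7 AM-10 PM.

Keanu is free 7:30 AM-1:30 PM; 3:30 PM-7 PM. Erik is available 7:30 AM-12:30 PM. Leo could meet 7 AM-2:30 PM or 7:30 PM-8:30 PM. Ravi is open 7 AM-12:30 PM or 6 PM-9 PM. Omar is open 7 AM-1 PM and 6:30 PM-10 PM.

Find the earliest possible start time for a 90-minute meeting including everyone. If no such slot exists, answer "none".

07:30

Keanu ∩ Erik: 07:30-12:30.
Keanu ∩ Erik ∩ Leo: 07:30-12:30.
Keanu ∩ Erik ∩ Leo ∩ Ravi: 07:30-12:30.
Keanu ∩ Erik ∩ Leo ∩ Ravi ∩ Omar: 07:30-12:30.
The first common window of at least 90 minutes is 07:30-12:30, so the earliest start is 07:30.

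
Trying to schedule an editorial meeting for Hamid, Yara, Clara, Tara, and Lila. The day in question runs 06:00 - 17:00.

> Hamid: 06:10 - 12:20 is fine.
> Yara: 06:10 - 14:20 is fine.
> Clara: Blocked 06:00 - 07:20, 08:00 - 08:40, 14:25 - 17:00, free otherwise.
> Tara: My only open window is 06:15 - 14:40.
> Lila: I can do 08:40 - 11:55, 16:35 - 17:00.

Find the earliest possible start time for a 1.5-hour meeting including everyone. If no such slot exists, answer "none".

Hamid free: 06:10-12:20.
Yara free: 06:10-14:20.
Clara free: 07:20-08:00, 08:40-14:25 (invert busy blocks within the working day).
Tara free: 06:15-14:40.
Lila free: 08:40-11:55, 16:35-17:00.
Hamid ∩ Yara: 06:10-12:20.
Hamid ∩ Yara ∩ Clara: 07:20-08:00, 08:40-12:20.
Hamid ∩ Yara ∩ Clara ∩ Tara: 07:20-08:00, 08:40-12:20.
Hamid ∩ Yara ∩ Clara ∩ Tara ∩ Lila: 08:40-11:55.
The first common window of at least 90 minutes is 08:40-11:55, so the earliest start is 08:40.

08:40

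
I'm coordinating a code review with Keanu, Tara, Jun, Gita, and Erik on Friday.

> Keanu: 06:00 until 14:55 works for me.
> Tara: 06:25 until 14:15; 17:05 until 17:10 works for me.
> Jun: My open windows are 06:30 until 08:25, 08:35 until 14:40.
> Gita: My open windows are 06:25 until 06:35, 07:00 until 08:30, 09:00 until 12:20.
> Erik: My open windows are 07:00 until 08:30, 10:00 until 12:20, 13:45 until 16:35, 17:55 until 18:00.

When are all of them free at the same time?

07:00-08:25, 10:00-12:20

Keanu ∩ Tara: 06:25-14:15.
Keanu ∩ Tara ∩ Jun: 06:30-08:25, 08:35-14:15.
Keanu ∩ Tara ∩ Jun ∩ Gita: 06:30-06:35, 07:00-08:25, 09:00-12:20.
Keanu ∩ Tara ∩ Jun ∩ Gita ∩ Erik: 07:00-08:25, 10:00-12:20.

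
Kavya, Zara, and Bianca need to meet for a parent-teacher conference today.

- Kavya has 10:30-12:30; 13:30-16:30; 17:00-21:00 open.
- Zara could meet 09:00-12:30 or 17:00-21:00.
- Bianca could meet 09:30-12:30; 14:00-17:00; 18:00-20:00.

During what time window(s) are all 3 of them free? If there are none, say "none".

Kavya ∩ Zara: 10:30-12:30, 17:00-21:00.
Kavya ∩ Zara ∩ Bianca: 10:30-12:30, 18:00-20:00.
So the common availability across everyone is 10:30-12:30, 18:00-20:00.

10:30-12:30, 18:00-20:00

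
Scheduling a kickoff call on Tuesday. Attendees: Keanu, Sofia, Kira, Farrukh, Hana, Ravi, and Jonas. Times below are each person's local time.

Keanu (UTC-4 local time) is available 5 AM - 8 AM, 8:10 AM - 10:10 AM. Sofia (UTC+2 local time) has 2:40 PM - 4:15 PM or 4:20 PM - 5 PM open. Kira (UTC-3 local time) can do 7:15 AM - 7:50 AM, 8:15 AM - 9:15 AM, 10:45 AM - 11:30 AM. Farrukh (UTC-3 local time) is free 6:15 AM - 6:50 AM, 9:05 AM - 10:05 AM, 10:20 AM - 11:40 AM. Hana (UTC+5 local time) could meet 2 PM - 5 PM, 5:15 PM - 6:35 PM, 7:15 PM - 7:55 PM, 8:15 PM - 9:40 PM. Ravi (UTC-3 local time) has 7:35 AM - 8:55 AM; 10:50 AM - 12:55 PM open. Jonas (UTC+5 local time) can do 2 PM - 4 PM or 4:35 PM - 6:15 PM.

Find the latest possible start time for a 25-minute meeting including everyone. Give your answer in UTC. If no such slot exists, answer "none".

none

Keanu in UTC: 09:00-12:00, 12:10-14:10 (add 4h to convert from UTC-4).
Sofia in UTC: 12:40-14:15, 14:20-15:00 (subtract 2h to convert from UTC+2).
Kira in UTC: 10:15-10:50, 11:15-12:15, 13:45-14:30 (add 3h to convert from UTC-3).
Farrukh in UTC: 09:15-09:50, 12:05-13:05, 13:20-14:40 (add 3h to convert from UTC-3).
Hana in UTC: 09:00-12:00, 12:15-13:35, 14:15-14:55, 15:15-16:40 (subtract 5h to convert from UTC+5).
Ravi in UTC: 10:35-11:55, 13:50-15:55 (add 3h to convert from UTC-3).
Jonas in UTC: 09:00-11:00, 11:35-13:15 (subtract 5h to convert from UTC+5).
Keanu ∩ Sofia: 12:40-14:10.
Keanu ∩ Sofia ∩ Kira: 13:45-14:10.
Keanu ∩ Sofia ∩ Kira ∩ Farrukh: 13:45-14:10.
Keanu ∩ Sofia ∩ Kira ∩ Farrukh ∩ Hana: ∅.
Keanu ∩ Sofia ∩ Kira ∩ Farrukh ∩ Hana ∩ Ravi: ∅.
Keanu ∩ Sofia ∩ Kira ∩ Farrukh ∩ Hana ∩ Ravi ∩ Jonas: ∅.
There is no time when everyone is free.
No common window is at least 25 minutes long.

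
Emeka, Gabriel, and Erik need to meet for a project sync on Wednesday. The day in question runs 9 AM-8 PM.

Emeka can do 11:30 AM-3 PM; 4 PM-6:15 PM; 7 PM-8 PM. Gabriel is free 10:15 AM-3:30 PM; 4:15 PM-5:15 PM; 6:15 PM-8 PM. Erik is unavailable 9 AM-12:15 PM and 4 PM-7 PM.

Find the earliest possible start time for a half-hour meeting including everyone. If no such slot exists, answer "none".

Emeka free: 11:30-15:00, 16:00-18:15, 19:00-20:00.
Gabriel free: 10:15-15:30, 16:15-17:15, 18:15-20:00.
Erik free: 12:15-16:00, 19:00-20:00 (invert busy blocks within the working day).
Emeka ∩ Gabriel: 11:30-15:00, 16:15-17:15, 19:00-20:00.
Emeka ∩ Gabriel ∩ Erik: 12:15-15:00, 19:00-20:00.
So the common availability across everyone is 12:15-15:00, 19:00-20:00.
The first common window of at least 30 minutes is 12:15-15:00, so the earliest start is 12:15.

12:15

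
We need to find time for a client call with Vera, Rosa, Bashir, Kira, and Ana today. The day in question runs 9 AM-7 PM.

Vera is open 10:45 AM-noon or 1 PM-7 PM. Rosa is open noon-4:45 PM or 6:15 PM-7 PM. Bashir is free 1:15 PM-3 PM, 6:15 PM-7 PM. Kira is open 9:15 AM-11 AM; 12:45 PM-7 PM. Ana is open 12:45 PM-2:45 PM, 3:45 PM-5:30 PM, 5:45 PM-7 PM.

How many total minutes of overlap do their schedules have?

Vera ∩ Rosa: 13:00-16:45, 18:15-19:00.
Vera ∩ Rosa ∩ Bashir: 13:15-15:00, 18:15-19:00.
Vera ∩ Rosa ∩ Bashir ∩ Kira: 13:15-15:00, 18:15-19:00.
Vera ∩ Rosa ∩ Bashir ∩ Kira ∩ Ana: 13:15-14:45, 18:15-19:00.
Those are the intersection windows.
Summing the common windows: 90 + 45 = 135 minutes.

135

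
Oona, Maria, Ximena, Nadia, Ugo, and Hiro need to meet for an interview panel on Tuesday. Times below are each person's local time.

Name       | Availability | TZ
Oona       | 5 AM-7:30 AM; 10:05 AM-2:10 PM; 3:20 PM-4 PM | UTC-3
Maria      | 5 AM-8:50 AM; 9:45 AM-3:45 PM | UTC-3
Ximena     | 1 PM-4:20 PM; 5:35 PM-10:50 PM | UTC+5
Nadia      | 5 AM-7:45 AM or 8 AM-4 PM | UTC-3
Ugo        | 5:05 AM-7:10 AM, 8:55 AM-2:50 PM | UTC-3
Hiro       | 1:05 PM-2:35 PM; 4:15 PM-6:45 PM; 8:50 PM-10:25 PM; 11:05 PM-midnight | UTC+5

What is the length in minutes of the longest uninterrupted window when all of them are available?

Oona in UTC: 08:00-10:30, 13:05-17:10, 18:20-19:00 (add 3h to convert from UTC-3).
Maria in UTC: 08:00-11:50, 12:45-18:45 (add 3h to convert from UTC-3).
Ximena in UTC: 08:00-11:20, 12:35-17:50 (subtract 5h to convert from UTC+5).
Nadia in UTC: 08:00-10:45, 11:00-19:00 (add 3h to convert from UTC-3).
Ugo in UTC: 08:05-10:10, 11:55-17:50 (add 3h to convert from UTC-3).
Hiro in UTC: 08:05-09:35, 11:15-13:45, 15:50-17:25, 18:05-19:00 (subtract 5h to convert from UTC+5).
Oona ∩ Maria: 08:00-10:30, 13:05-17:10, 18:20-18:45.
Oona ∩ Maria ∩ Ximena: 08:00-10:30, 13:05-17:10.
Oona ∩ Maria ∩ Ximena ∩ Nadia: 08:00-10:30, 13:05-17:10.
Oona ∩ Maria ∩ Ximena ∩ Nadia ∩ Ugo: 08:05-10:10, 13:05-17:10.
Oona ∩ Maria ∩ Ximena ∩ Nadia ∩ Ugo ∩ Hiro: 08:05-09:35, 13:05-13:45, 15:50-17:10.
The longest is 08:05-09:35 at 90 minutes.

90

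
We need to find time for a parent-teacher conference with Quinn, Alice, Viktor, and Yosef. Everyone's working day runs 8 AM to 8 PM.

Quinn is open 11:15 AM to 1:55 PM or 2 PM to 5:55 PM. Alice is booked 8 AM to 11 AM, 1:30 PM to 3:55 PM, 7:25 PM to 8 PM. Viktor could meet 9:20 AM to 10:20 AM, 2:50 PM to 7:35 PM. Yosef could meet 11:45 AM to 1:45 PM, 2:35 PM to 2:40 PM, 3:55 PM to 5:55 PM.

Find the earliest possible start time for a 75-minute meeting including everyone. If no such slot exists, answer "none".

15:55

Quinn free: 11:15-13:55, 14:00-17:55.
Alice free: 11:00-13:30, 15:55-19:25 (invert busy blocks within the working day).
Viktor free: 09:20-10:20, 14:50-19:35.
Yosef free: 11:45-13:45, 14:35-14:40, 15:55-17:55.
Quinn ∩ Alice: 11:15-13:30, 15:55-17:55.
Quinn ∩ Alice ∩ Viktor: 15:55-17:55.
Quinn ∩ Alice ∩ Viktor ∩ Yosef: 15:55-17:55.
Those are the intersection windows.
The first common window of at least 75 minutes is 15:55-17:55, so the earliest start is 15:55.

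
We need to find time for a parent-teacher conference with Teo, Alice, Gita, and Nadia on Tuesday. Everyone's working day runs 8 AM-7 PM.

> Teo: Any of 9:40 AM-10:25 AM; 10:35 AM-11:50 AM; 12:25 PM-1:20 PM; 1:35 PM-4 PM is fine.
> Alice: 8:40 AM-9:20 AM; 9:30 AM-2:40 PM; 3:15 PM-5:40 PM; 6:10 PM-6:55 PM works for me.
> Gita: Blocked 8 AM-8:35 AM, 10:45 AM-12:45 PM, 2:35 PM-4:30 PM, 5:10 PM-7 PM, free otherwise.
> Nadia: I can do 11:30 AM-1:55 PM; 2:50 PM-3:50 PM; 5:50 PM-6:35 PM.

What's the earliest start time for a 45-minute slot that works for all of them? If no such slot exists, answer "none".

Teo free: 09:40-10:25, 10:35-11:50, 12:25-13:20, 13:35-16:00.
Alice free: 08:40-09:20, 09:30-14:40, 15:15-17:40, 18:10-18:55.
Gita free: 08:35-10:45, 12:45-14:35, 16:30-17:10 (invert busy blocks within the working day).
Nadia free: 11:30-13:55, 14:50-15:50, 17:50-18:35.
Teo ∩ Alice: 09:40-10:25, 10:35-11:50, 12:25-13:20, 13:35-14:40, 15:15-16:00.
Teo ∩ Alice ∩ Gita: 09:40-10:25, 10:35-10:45, 12:45-13:20, 13:35-14:35.
Teo ∩ Alice ∩ Gita ∩ Nadia: 12:45-13:20, 13:35-13:55.
No common window is at least 45 minutes long.

none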